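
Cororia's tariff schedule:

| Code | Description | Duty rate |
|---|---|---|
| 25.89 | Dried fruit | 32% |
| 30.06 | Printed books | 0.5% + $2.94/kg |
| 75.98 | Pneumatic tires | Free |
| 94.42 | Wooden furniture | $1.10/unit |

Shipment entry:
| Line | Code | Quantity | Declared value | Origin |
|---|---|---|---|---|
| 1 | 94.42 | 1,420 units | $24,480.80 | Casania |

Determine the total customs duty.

$1,562.00

Line 1 (94.42, Casania, 1,420 units, $24,480.80):
Base rate for 94.42 is $1.10/unit.
Duty = 1,420 × $1.10 = $1,562.00.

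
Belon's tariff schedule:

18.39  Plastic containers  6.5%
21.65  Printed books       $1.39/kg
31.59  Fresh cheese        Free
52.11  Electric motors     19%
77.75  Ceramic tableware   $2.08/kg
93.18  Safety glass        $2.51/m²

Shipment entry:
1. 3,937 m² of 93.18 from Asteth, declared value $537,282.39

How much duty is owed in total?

$9,881.87

Line 1 (93.18, Asteth, 3,937 m², $537,282.39):
Base rate for 93.18 is $2.51/m².
Duty = 3,937 × $2.51 = $9,881.87.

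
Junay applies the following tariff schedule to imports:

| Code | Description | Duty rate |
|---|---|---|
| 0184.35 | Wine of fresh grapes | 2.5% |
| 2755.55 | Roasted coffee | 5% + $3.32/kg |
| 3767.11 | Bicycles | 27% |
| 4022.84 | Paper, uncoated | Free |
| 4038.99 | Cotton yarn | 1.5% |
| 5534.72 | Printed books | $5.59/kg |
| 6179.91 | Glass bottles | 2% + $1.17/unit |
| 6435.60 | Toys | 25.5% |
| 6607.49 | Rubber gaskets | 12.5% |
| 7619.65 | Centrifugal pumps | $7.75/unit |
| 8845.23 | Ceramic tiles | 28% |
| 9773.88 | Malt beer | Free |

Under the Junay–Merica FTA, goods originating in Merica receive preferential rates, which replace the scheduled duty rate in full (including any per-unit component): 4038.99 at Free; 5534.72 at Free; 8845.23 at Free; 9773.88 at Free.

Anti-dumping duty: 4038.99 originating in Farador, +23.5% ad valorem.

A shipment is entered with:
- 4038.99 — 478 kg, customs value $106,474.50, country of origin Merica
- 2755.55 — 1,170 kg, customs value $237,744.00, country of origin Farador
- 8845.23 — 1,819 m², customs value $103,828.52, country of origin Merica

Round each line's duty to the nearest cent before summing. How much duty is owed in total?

$15,771.60

Line 1 (4038.99, Merica, 478 kg, $106,474.50):
Base rate for 4038.99 is 1.5%.
Origin Merica qualifies under the Junay–Merica agreement and 4038.99 is covered: preferential rate Free applies instead.
The additional-duty order on 4038.99 targets Farador, not Merica; it does not apply.
Duty = $106,474.50 × 0% = $0.00.
Line 2 (2755.55, Farador, 1,170 kg, $237,744.00):
Base rate for 2755.55 is 5% + $3.32/kg.
Duty = $237,744.00 × 5% + 1,170 × $3.32 = $15,771.60.
Line 3 (8845.23, Merica, 1,819 m², $103,828.52):
Base rate for 8845.23 is 28%.
Origin Merica qualifies under the Junay–Merica agreement and 8845.23 is covered: preferential rate Free applies instead.
Duty = $103,828.52 × 0% = $0.00.
Total = $0.00 + $15,771.60 + $0.00 = $15,771.60.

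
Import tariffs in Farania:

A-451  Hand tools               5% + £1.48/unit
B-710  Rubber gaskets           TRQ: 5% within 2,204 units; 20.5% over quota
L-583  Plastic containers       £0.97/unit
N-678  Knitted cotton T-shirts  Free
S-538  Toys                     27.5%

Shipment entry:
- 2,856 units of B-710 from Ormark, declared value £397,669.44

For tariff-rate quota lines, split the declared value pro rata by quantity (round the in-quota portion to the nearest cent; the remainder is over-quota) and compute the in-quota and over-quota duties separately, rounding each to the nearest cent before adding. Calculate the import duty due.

£33,955.07

Line 1 (B-710, Ormark, 2,856 units, £397,669.44):
Code B-710 is under a tariff-rate quota (threshold 2,204 units). In-quota: 2,204 units at 5%; over-quota: 652 units at 20.5%.
Pro-rata value split: in-quota = £397,669.44 × 2,204/2,856 = £306,884.96; over-quota = £397,669.44 − £306,884.96 = £90,784.48.
In-quota duty = £306,884.96 × 5% = £15,344.25. Over-quota duty = £90,784.48 × 20.5% = £18,610.82.
Line duty = £15,344.25 + £18,610.82 = £33,955.07.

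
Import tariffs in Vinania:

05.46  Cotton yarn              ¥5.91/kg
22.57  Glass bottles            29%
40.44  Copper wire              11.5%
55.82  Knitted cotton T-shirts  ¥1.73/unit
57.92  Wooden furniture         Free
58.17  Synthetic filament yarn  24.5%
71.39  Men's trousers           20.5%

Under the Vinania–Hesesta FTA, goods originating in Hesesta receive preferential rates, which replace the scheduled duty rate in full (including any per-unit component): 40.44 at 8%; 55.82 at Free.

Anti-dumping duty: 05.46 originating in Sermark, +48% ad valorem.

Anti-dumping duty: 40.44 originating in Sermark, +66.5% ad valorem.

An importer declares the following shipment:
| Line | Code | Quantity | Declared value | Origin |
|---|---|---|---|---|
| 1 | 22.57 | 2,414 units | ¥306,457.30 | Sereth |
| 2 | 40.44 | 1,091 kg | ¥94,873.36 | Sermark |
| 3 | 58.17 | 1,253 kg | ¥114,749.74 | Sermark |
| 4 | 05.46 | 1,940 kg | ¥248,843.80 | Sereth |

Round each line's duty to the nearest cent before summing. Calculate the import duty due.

¥202,452.93

Line 1 (22.57, Sereth, 2,414 units, ¥306,457.30):
Base rate for 22.57 is 29%.
Duty = ¥306,457.30 × 29% = ¥88,872.62.
Line 2 (40.44, Sermark, 1,091 kg, ¥94,873.36):
Base rate for 40.44 is 11.5%.
40.44 has an FTA preferential rate, but origin Sermark is not Hesesta; base rate stands.
Additional duty on 40.44 from Sermark: +66.5%. Applied ad valorem rate: 11.5% + 66.5% = 78%.
Duty = ¥94,873.36 × 78% = ¥74,001.22.
Line 3 (58.17, Sermark, 1,253 kg, ¥114,749.74):
Base rate for 58.17 is 24.5%.
Duty = ¥114,749.74 × 24.5% = ¥28,113.69.
Line 4 (05.46, Sereth, 1,940 kg, ¥248,843.80):
Base rate for 05.46 is ¥5.91/kg.
The additional-duty order on 05.46 targets Sermark, not Sereth; it does not apply.
Duty = 1,940 × ¥5.91 = ¥11,465.40.
Total = ¥88,872.62 + ¥74,001.22 + ¥28,113.69 + ¥11,465.40 = ¥202,452.93.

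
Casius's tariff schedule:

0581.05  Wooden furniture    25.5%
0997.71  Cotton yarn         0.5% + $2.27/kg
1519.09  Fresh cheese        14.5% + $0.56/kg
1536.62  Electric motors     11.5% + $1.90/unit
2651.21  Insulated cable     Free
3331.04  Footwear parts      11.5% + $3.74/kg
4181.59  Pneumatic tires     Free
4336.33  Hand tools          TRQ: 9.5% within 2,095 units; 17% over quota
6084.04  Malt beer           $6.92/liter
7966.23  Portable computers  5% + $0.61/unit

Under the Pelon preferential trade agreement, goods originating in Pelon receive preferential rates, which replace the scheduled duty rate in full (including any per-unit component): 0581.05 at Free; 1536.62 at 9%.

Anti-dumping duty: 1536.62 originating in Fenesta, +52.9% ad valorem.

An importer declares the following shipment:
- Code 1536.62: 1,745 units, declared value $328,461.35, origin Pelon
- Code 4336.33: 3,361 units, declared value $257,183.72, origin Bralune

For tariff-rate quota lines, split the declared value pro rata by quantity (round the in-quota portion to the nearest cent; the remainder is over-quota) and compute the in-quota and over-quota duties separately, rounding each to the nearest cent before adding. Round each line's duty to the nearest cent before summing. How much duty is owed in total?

Line 1 (1536.62, Pelon, 1,745 units, $328,461.35):
Base rate for 1536.62 is 11.5% + $1.90/unit.
Origin Pelon qualifies under the Casius–Pelon agreement and 1536.62 is covered: preferential rate 9% applies instead.
The additional-duty order on 1536.62 targets Fenesta, not Pelon; it does not apply.
Duty = $328,461.35 × 9% = $29,561.52.
Line 2 (4336.33, Bralune, 3,361 units, $257,183.72):
Code 4336.33 is under a tariff-rate quota (threshold 2,095 units). In-quota: 2,095 units at 9.5%; over-quota: 1,266 units at 17%.
Pro-rata value split: in-quota = $257,183.72 × 2,095/3,361 = $160,309.40; over-quota = $257,183.72 − $160,309.40 = $96,874.32.
In-quota duty = $160,309.40 × 9.5% = $15,229.39. Over-quota duty = $96,874.32 × 17% = $16,468.63.
Line duty = $15,229.39 + $16,468.63 = $31,698.02.
Total = $29,561.52 + $31,698.02 = $61,259.54.

$61,259.54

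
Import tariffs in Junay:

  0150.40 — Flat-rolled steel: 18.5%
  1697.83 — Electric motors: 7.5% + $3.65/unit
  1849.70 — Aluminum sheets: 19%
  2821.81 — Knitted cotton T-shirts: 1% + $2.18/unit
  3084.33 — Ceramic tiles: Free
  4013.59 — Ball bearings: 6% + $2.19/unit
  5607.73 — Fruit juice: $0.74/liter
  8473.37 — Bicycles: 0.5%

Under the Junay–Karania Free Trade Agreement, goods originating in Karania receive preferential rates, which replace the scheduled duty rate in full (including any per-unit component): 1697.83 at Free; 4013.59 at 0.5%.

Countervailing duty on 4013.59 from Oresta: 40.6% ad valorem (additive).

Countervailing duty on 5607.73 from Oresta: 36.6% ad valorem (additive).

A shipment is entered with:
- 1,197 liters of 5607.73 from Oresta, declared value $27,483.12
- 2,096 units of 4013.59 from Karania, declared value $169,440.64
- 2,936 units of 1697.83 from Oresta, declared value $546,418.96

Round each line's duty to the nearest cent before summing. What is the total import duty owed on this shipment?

Line 1 (5607.73, Oresta, 1,197 liters, $27,483.12):
Base rate for 5607.73 is $0.74/liter.
Additional duty on 5607.73 from Oresta: +36.6% ad valorem. Applied ad valorem rate = 36.6%.
Duty = $27,483.12 × 36.6% + 1,197 × $0.74 = $10,944.60.
Line 2 (4013.59, Karania, 2,096 units, $169,440.64):
Base rate for 4013.59 is 6% + $2.19/unit.
Origin Karania qualifies under the Junay–Karania agreement and 4013.59 is covered: preferential rate 0.5% applies instead.
The additional-duty order on 4013.59 targets Oresta, not Karania; it does not apply.
Duty = $169,440.64 × 0.5% = $847.20.
Line 3 (1697.83, Oresta, 2,936 units, $546,418.96):
Base rate for 1697.83 is 7.5% + $3.65/unit.
1697.83 has an FTA preferential rate, but origin Oresta is not Karania; base rate stands.
Duty = $546,418.96 × 7.5% + 2,936 × $3.65 = $51,697.82.
Total = $10,944.60 + $847.20 + $51,697.82 = $63,489.62.

$63,489.62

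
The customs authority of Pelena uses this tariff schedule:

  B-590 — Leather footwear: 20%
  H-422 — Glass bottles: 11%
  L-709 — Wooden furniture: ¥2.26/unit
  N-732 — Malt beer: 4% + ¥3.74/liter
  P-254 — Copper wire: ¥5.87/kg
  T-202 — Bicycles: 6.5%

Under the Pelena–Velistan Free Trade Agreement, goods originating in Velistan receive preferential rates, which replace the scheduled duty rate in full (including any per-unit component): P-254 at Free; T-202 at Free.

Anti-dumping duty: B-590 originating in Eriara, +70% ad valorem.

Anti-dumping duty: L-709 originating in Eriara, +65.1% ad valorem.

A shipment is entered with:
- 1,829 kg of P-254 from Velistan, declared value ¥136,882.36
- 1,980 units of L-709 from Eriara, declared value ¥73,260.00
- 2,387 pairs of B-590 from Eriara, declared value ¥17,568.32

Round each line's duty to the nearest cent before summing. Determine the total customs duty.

Line 1 (P-254, Velistan, 1,829 kg, ¥136,882.36):
Base rate for P-254 is ¥5.87/kg.
Origin Velistan qualifies under the Pelena–Velistan agreement and P-254 is covered: preferential rate Free applies instead.
Duty = ¥136,882.36 × 0% = ¥0.00.
Line 2 (L-709, Eriara, 1,980 units, ¥73,260.00):
Base rate for L-709 is ¥2.26/unit.
Additional duty on L-709 from Eriara: +65.1% ad valorem. Applied ad valorem rate = 65.1%.
Duty = ¥73,260.00 × 65.1% + 1,980 × ¥2.26 = ¥52,167.06.
Line 3 (B-590, Eriara, 2,387 pairs, ¥17,568.32):
Base rate for B-590 is 20%.
Additional duty on B-590 from Eriara: +70%. Applied ad valorem rate: 20% + 70% = 90%.
Duty = ¥17,568.32 × 90% = ¥15,811.49.
Total = ¥0.00 + ¥52,167.06 + ¥15,811.49 = ¥67,978.55.

¥67,978.55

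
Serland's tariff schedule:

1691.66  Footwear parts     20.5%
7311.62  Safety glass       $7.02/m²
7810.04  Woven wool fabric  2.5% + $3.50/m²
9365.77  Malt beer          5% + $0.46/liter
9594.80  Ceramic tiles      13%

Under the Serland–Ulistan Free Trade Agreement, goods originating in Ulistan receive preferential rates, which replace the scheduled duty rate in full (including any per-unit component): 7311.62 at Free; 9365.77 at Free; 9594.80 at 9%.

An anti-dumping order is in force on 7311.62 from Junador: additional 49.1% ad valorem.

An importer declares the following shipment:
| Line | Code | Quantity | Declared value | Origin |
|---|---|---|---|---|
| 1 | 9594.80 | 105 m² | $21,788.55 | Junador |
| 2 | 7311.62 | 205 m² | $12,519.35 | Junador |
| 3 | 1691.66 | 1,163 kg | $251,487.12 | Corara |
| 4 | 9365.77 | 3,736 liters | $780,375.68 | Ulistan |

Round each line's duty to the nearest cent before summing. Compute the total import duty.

$61,973.47

Line 1 (9594.80, Junador, 105 m², $21,788.55):
Base rate for 9594.80 is 13%.
9594.80 has an FTA preferential rate, but origin Junador is not Ulistan; base rate stands.
Duty = $21,788.55 × 13% = $2,832.51.
Line 2 (7311.62, Junador, 205 m², $12,519.35):
Base rate for 7311.62 is $7.02/m².
7311.62 has an FTA preferential rate, but origin Junador is not Ulistan; base rate stands.
Additional duty on 7311.62 from Junador: +49.1% ad valorem. Applied ad valorem rate = 49.1%.
Duty = $12,519.35 × 49.1% + 205 × $7.02 = $7,586.10.
Line 3 (1691.66, Corara, 1,163 kg, $251,487.12):
Base rate for 1691.66 is 20.5%.
Duty = $251,487.12 × 20.5% = $51,554.86.
Line 4 (9365.77, Ulistan, 3,736 liters, $780,375.68):
Base rate for 9365.77 is 5% + $0.46/liter.
Origin Ulistan qualifies under the Serland–Ulistan agreement and 9365.77 is covered: preferential rate Free applies instead.
Duty = $780,375.68 × 0% = $0.00.
Total = $2,832.51 + $7,586.10 + $51,554.86 + $0.00 = $61,973.47.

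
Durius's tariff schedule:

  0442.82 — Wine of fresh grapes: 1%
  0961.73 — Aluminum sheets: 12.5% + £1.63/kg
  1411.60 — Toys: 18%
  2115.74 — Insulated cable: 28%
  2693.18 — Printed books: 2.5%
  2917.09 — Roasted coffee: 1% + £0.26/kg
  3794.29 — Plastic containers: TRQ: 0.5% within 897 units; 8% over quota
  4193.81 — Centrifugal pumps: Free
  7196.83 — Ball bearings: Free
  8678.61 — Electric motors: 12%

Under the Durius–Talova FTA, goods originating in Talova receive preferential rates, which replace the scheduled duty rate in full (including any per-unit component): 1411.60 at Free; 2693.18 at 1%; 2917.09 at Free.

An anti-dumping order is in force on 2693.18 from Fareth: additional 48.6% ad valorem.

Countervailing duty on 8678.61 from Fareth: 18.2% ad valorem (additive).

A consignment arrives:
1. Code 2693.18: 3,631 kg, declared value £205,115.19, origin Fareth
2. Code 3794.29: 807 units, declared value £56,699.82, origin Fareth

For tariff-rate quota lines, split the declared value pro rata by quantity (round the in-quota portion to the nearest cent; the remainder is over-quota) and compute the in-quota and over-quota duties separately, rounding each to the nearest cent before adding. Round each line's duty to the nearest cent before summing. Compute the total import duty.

£105,097.36

Line 1 (2693.18, Fareth, 3,631 kg, £205,115.19):
Base rate for 2693.18 is 2.5%.
2693.18 has an FTA preferential rate, but origin Fareth is not Talova; base rate stands.
Additional duty on 2693.18 from Fareth: +48.6%. Applied ad valorem rate: 2.5% + 48.6% = 51.1%.
Duty = £205,115.19 × 51.1% = £104,813.86.
Line 2 (3794.29, Fareth, 807 units, £56,699.82):
Code 3794.29 is under a tariff-rate quota (threshold 897 units). Quantity 807 units is within the quota, so the in-quota rate 0.5% applies to the full value.
Duty = £56,699.82 × 0.5% = £283.50.
Total = £104,813.86 + £283.50 = £105,097.36.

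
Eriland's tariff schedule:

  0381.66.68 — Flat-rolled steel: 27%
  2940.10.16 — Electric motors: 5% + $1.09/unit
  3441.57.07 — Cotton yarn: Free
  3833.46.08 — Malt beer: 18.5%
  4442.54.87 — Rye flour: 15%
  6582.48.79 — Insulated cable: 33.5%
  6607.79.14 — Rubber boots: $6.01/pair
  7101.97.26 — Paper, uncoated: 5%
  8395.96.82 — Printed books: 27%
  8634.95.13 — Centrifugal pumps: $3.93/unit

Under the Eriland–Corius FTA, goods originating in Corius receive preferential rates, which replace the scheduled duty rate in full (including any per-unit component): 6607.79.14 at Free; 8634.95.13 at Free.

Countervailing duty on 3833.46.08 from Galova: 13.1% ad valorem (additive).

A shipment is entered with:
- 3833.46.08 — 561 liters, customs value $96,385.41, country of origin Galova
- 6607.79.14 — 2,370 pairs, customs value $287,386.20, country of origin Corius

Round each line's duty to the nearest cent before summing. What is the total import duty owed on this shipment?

Line 1 (3833.46.08, Galova, 561 liters, $96,385.41):
Base rate for 3833.46.08 is 18.5%.
Additional duty on 3833.46.08 from Galova: +13.1%. Applied ad valorem rate: 18.5% + 13.1% = 31.6%.
Duty = $96,385.41 × 31.6% = $30,457.79.
Line 2 (6607.79.14, Corius, 2,370 pairs, $287,386.20):
Base rate for 6607.79.14 is $6.01/pair.
Origin Corius qualifies under the Eriland–Corius agreement and 6607.79.14 is covered: preferential rate Free applies instead.
Duty = $287,386.20 × 0% = $0.00.
Total = $30,457.79 + $0.00 = $30,457.79.

$30,457.79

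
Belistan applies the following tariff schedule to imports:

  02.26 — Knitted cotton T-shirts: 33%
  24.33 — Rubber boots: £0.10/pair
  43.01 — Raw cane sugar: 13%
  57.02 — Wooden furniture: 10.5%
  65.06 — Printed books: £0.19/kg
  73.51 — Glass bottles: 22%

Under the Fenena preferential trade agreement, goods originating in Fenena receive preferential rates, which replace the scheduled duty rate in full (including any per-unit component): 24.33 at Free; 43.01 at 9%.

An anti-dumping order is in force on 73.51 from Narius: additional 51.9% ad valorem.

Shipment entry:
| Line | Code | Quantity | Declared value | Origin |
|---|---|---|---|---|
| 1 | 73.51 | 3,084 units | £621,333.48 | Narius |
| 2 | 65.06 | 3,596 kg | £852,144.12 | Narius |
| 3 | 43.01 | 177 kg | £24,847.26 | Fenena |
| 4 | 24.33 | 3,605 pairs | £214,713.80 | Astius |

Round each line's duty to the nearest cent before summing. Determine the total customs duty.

£462,445.43

Line 1 (73.51, Narius, 3,084 units, £621,333.48):
Base rate for 73.51 is 22%.
Additional duty on 73.51 from Narius: +51.9%. Applied ad valorem rate: 22% + 51.9% = 73.9%.
Duty = £621,333.48 × 73.9% = £459,165.44.
Line 2 (65.06, Narius, 3,596 kg, £852,144.12):
Base rate for 65.06 is £0.19/kg.
Duty = 3,596 × £0.19 = £683.24.
Line 3 (43.01, Fenena, 177 kg, £24,847.26):
Base rate for 43.01 is 13%.
Origin Fenena qualifies under the Belistan–Fenena agreement and 43.01 is covered: preferential rate 9% applies instead.
Duty = £24,847.26 × 9% = £2,236.25.
Line 4 (24.33, Astius, 3,605 pairs, £214,713.80):
Base rate for 24.33 is £0.10/pair.
24.33 has an FTA preferential rate, but origin Astius is not Fenena; base rate stands.
Duty = 3,605 × £0.10 = £360.50.
Total = £459,165.44 + £683.24 + £2,236.25 + £360.50 = £462,445.43.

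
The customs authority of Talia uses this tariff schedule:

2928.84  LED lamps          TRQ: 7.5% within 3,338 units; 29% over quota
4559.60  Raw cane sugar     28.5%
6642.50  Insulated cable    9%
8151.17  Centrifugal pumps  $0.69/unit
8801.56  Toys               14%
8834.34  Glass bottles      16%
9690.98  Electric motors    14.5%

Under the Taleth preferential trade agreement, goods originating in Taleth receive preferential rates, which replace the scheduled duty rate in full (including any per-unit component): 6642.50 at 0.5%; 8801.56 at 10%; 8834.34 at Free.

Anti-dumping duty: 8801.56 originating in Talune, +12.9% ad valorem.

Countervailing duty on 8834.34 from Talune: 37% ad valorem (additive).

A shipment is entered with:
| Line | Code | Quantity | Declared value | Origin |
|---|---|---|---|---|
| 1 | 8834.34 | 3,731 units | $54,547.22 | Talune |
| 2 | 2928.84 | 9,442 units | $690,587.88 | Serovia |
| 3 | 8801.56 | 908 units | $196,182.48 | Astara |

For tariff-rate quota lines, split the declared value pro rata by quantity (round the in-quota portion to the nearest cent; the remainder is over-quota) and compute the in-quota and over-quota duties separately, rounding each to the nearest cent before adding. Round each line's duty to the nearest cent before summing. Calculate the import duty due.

$204,155.68

Line 1 (8834.34, Talune, 3,731 units, $54,547.22):
Base rate for 8834.34 is 16%.
8834.34 has an FTA preferential rate, but origin Talune is not Taleth; base rate stands.
Additional duty on 8834.34 from Talune: +37%. Applied ad valorem rate: 16% + 37% = 53%.
Duty = $54,547.22 × 53% = $28,910.03.
Line 2 (2928.84, Serovia, 9,442 units, $690,587.88):
Code 2928.84 is under a tariff-rate quota (threshold 3,338 units). In-quota: 3,338 units at 7.5%; over-quota: 6,104 units at 29%.
Pro-rata value split: in-quota = $690,587.88 × 3,338/9,442 = $244,141.32; over-quota = $690,587.88 − $244,141.32 = $446,446.56.
In-quota duty = $244,141.32 × 7.5% = $18,310.60. Over-quota duty = $446,446.56 × 29% = $129,469.50.
Line duty = $18,310.60 + $129,469.50 = $147,780.10.
Line 3 (8801.56, Astara, 908 units, $196,182.48):
Base rate for 8801.56 is 14%.
8801.56 has an FTA preferential rate, but origin Astara is not Taleth; base rate stands.
The additional-duty order on 8801.56 targets Talune, not Astara; it does not apply.
Duty = $196,182.48 × 14% = $27,465.55.
Total = $28,910.03 + $147,780.10 + $27,465.55 = $204,155.68.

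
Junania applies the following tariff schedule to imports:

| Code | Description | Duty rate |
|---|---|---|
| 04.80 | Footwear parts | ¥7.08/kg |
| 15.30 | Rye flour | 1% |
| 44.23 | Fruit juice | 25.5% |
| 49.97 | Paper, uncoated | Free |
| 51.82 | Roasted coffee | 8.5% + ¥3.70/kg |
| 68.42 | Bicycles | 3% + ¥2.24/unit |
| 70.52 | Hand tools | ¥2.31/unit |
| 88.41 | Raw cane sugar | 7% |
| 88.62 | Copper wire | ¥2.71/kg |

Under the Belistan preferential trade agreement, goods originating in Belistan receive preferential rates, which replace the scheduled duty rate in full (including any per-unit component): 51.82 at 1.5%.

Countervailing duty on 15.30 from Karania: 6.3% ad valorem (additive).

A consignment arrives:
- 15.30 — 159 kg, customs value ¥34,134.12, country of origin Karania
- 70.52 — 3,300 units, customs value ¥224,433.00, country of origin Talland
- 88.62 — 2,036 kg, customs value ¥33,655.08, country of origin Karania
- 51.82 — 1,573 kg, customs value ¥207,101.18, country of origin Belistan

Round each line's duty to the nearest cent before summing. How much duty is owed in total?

¥18,738.87

Line 1 (15.30, Karania, 159 kg, ¥34,134.12):
Base rate for 15.30 is 1%.
Additional duty on 15.30 from Karania: +6.3%. Applied ad valorem rate: 1% + 6.3% = 7.3%.
Duty = ¥34,134.12 × 7.3% = ¥2,491.79.
Line 2 (70.52, Talland, 3,300 units, ¥224,433.00):
Base rate for 70.52 is ¥2.31/unit.
Duty = 3,300 × ¥2.31 = ¥7,623.00.
Line 3 (88.62, Karania, 2,036 kg, ¥33,655.08):
Base rate for 88.62 is ¥2.71/kg.
Duty = 2,036 × ¥2.71 = ¥5,517.56.
Line 4 (51.82, Belistan, 1,573 kg, ¥207,101.18):
Base rate for 51.82 is 8.5% + ¥3.70/kg.
Origin Belistan qualifies under the Junania–Belistan agreement and 51.82 is covered: preferential rate 1.5% applies instead.
Duty = ¥207,101.18 × 1.5% = ¥3,106.52.
Total = ¥2,491.79 + ¥7,623.00 + ¥5,517.56 + ¥3,106.52 = ¥18,738.87.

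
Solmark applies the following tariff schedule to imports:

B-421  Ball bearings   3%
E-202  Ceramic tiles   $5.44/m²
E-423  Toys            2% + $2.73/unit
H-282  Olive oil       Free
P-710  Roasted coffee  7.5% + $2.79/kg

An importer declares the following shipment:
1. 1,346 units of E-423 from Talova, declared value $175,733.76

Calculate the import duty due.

$7,189.26

Line 1 (E-423, Talova, 1,346 units, $175,733.76):
Base rate for E-423 is 2% + $2.73/unit.
Duty = $175,733.76 × 2% + 1,346 × $2.73 = $7,189.26.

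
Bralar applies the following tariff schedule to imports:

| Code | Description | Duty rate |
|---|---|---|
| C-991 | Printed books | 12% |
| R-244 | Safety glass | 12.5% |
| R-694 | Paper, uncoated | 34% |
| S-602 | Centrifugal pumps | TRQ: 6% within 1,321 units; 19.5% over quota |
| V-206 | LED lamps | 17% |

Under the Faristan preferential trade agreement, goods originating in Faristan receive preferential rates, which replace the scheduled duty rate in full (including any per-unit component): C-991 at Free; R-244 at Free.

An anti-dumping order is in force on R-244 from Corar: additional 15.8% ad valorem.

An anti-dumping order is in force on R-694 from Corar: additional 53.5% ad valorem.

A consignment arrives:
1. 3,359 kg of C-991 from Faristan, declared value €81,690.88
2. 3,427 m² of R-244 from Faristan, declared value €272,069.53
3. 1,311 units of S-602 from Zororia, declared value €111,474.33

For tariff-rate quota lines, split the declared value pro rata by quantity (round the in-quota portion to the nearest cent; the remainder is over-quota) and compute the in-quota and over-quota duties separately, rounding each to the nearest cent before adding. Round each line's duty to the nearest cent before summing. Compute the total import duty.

Line 1 (C-991, Faristan, 3,359 kg, €81,690.88):
Base rate for C-991 is 12%.
Origin Faristan qualifies under the Bralar–Faristan agreement and C-991 is covered: preferential rate Free applies instead.
Duty = €81,690.88 × 0% = €0.00.
Line 2 (R-244, Faristan, 3,427 m², €272,069.53):
Base rate for R-244 is 12.5%.
Origin Faristan qualifies under the Bralar–Faristan agreement and R-244 is covered: preferential rate Free applies instead.
The additional-duty order on R-244 targets Corar, not Faristan; it does not apply.
Duty = €272,069.53 × 0% = €0.00.
Line 3 (S-602, Zororia, 1,311 units, €111,474.33):
Code S-602 is under a tariff-rate quota (threshold 1,321 units). Quantity 1,311 units is within the quota, so the in-quota rate 6% applies to the full value.
Duty = €111,474.33 × 6% = €6,688.46.
Total = €0.00 + €0.00 + €6,688.46 = €6,688.46.

€6,688.46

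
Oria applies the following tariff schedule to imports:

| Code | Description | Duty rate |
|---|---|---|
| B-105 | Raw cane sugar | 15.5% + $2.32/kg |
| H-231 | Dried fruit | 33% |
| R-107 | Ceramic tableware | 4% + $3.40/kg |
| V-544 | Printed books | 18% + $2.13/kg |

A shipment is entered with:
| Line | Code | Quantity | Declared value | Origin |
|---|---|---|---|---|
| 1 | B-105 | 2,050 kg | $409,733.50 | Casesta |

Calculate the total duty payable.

$68,264.69

Line 1 (B-105, Casesta, 2,050 kg, $409,733.50):
Base rate for B-105 is 15.5% + $2.32/kg.
Duty = $409,733.50 × 15.5% + 2,050 × $2.32 = $68,264.69.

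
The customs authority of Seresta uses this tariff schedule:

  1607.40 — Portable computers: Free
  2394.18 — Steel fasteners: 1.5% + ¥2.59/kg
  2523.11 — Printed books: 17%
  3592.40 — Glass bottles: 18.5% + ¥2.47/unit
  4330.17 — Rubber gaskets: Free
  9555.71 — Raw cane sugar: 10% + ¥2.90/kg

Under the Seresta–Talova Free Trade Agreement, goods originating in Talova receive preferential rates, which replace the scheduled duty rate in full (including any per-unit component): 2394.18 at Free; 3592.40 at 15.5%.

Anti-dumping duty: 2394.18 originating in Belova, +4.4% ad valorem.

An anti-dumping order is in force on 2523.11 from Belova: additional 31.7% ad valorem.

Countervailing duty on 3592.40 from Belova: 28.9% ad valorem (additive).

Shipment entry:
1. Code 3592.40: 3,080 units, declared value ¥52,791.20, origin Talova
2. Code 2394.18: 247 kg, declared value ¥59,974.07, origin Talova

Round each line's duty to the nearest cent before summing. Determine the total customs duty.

Line 1 (3592.40, Talova, 3,080 units, ¥52,791.20):
Base rate for 3592.40 is 18.5% + ¥2.47/unit.
Origin Talova qualifies under the Seresta–Talova agreement and 3592.40 is covered: preferential rate 15.5% applies instead.
The additional-duty order on 3592.40 targets Belova, not Talova; it does not apply.
Duty = ¥52,791.20 × 15.5% = ¥8,182.64.
Line 2 (2394.18, Talova, 247 kg, ¥59,974.07):
Base rate for 2394.18 is 1.5% + ¥2.59/kg.
Origin Talova qualifies under the Seresta–Talova agreement and 2394.18 is covered: preferential rate Free applies instead.
The additional-duty order on 2394.18 targets Belova, not Talova; it does not apply.
Duty = ¥59,974.07 × 0% = ¥0.00.
Total = ¥8,182.64 + ¥0.00 = ¥8,182.64.

¥8,182.64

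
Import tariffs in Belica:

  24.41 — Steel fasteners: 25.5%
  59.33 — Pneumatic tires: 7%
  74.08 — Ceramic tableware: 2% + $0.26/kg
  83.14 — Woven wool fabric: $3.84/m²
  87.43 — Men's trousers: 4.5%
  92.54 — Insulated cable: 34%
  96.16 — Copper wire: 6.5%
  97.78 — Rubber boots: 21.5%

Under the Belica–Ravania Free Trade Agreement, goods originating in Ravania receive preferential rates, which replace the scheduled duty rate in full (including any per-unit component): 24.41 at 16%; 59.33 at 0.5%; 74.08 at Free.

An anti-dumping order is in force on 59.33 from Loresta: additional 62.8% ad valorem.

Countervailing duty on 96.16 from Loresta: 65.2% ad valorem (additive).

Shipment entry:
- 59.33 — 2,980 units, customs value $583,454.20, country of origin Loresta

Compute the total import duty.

$407,251.03

Line 1 (59.33, Loresta, 2,980 units, $583,454.20):
Base rate for 59.33 is 7%.
59.33 has an FTA preferential rate, but origin Loresta is not Ravania; base rate stands.
Additional duty on 59.33 from Loresta: +62.8%. Applied ad valorem rate: 7% + 62.8% = 69.8%.
Duty = $583,454.20 × 69.8% = $407,251.03.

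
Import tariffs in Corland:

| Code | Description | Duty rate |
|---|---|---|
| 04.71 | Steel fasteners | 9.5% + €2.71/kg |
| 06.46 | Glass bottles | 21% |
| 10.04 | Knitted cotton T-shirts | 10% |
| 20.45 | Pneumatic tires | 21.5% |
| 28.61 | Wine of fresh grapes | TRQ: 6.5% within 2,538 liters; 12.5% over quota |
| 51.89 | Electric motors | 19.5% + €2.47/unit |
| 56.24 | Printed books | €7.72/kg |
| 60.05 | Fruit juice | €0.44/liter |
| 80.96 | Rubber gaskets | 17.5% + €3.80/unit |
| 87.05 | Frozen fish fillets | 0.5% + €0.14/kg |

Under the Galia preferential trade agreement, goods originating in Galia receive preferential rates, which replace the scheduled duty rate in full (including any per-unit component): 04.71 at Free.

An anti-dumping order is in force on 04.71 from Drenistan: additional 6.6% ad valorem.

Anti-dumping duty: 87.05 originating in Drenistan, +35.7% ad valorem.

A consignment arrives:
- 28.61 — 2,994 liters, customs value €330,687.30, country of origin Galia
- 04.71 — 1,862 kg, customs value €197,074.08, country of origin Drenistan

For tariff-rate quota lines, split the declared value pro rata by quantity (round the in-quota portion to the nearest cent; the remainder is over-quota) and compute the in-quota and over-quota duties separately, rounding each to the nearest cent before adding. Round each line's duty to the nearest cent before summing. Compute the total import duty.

Line 1 (28.61, Galia, 2,994 liters, €330,687.30):
Code 28.61 is under a tariff-rate quota (threshold 2,538 liters). In-quota: 2,538 liters at 6.5%; over-quota: 456 liters at 12.5%.
Pro-rata value split: in-quota = €330,687.30 × 2,538/2,994 = €280,322.10; over-quota = €330,687.30 − €280,322.10 = €50,365.20.
In-quota duty = €280,322.10 × 6.5% = €18,220.94. Over-quota duty = €50,365.20 × 12.5% = €6,295.65.
Line duty = €18,220.94 + €6,295.65 = €24,516.59.
Line 2 (04.71, Drenistan, 1,862 kg, €197,074.08):
Base rate for 04.71 is 9.5% + €2.71/kg.
04.71 has an FTA preferential rate, but origin Drenistan is not Galia; base rate stands.
Additional duty on 04.71 from Drenistan: +6.6%. Applied ad valorem rate: 9.5% + 6.6% = 16.1%.
Duty = €197,074.08 × 16.1% + 1,862 × €2.71 = €36,774.95.
Total = €24,516.59 + €36,774.95 = €61,291.54.

€61,291.54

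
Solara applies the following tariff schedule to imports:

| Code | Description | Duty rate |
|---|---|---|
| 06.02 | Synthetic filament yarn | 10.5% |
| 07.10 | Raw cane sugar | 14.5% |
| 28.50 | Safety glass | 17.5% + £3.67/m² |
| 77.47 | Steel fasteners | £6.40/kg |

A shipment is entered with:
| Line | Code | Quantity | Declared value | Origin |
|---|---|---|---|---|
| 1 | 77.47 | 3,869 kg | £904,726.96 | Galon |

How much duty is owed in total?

£24,761.60

Line 1 (77.47, Galon, 3,869 kg, £904,726.96):
Base rate for 77.47 is £6.40/kg.
Duty = 3,869 × £6.40 = £24,761.60.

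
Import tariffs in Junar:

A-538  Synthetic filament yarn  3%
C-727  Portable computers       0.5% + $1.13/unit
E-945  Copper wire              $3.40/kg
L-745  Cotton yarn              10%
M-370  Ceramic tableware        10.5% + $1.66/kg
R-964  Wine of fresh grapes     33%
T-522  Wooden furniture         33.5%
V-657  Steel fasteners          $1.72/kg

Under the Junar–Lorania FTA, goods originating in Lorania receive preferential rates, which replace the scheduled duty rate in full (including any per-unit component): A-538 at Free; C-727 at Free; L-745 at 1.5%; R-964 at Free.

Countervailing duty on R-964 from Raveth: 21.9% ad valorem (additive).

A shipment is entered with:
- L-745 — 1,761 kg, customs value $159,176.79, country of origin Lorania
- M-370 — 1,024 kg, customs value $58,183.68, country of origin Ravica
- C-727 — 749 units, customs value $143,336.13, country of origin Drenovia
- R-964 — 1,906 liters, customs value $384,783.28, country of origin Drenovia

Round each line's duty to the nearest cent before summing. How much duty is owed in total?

Line 1 (L-745, Lorania, 1,761 kg, $159,176.79):
Base rate for L-745 is 10%.
Origin Lorania qualifies under the Junar–Lorania agreement and L-745 is covered: preferential rate 1.5% applies instead.
Duty = $159,176.79 × 1.5% = $2,387.65.
Line 2 (M-370, Ravica, 1,024 kg, $58,183.68):
Base rate for M-370 is 10.5% + $1.66/kg.
Duty = $58,183.68 × 10.5% + 1,024 × $1.66 = $7,809.13.
Line 3 (C-727, Drenovia, 749 units, $143,336.13):
Base rate for C-727 is 0.5% + $1.13/unit.
C-727 has an FTA preferential rate, but origin Drenovia is not Lorania; base rate stands.
Duty = $143,336.13 × 0.5% + 749 × $1.13 = $1,563.05.
Line 4 (R-964, Drenovia, 1,906 liters, $384,783.28):
Base rate for R-964 is 33%.
R-964 has an FTA preferential rate, but origin Drenovia is not Lorania; base rate stands.
The additional-duty order on R-964 targets Raveth, not Drenovia; it does not apply.
Duty = $384,783.28 × 33% = $126,978.48.
Total = $2,387.65 + $7,809.13 + $1,563.05 + $126,978.48 = $138,738.31.

$138,738.31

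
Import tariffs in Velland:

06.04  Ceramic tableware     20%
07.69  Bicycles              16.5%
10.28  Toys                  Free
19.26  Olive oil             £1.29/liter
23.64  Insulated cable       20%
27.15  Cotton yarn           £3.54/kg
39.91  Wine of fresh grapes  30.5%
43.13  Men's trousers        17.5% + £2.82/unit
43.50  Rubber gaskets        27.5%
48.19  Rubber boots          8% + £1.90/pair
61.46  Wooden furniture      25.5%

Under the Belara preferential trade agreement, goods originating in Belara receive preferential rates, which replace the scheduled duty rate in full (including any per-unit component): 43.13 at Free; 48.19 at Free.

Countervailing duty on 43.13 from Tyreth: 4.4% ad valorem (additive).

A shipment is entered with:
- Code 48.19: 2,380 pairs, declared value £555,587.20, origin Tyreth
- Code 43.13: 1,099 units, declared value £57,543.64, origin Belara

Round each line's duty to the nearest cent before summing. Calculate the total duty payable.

Line 1 (48.19, Tyreth, 2,380 pairs, £555,587.20):
Base rate for 48.19 is 8% + £1.90/pair.
48.19 has an FTA preferential rate, but origin Tyreth is not Belara; base rate stands.
Duty = £555,587.20 × 8% + 2,380 × £1.90 = £48,968.98.
Line 2 (43.13, Belara, 1,099 units, £57,543.64):
Base rate for 43.13 is 17.5% + £2.82/unit.
Origin Belara qualifies under the Velland–Belara agreement and 43.13 is covered: preferential rate Free applies instead.
The additional-duty order on 43.13 targets Tyreth, not Belara; it does not apply.
Duty = £57,543.64 × 0% = £0.00.
Total = £48,968.98 + £0.00 = £48,968.98.

£48,968.98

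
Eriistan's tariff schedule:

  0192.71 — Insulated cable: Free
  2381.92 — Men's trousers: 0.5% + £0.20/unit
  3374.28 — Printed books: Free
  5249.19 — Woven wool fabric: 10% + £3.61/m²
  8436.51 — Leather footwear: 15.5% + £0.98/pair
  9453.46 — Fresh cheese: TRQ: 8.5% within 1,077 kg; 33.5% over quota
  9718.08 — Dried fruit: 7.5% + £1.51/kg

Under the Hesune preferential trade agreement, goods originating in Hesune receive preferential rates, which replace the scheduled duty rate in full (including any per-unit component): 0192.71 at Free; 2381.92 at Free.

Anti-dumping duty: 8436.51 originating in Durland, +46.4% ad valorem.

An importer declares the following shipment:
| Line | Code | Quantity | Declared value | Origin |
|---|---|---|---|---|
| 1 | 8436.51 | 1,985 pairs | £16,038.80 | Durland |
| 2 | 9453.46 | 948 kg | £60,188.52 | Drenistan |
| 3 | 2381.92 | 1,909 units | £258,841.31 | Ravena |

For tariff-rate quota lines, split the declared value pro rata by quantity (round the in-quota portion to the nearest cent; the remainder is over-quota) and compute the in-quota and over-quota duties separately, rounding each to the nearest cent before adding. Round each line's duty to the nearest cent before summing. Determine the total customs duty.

£18,665.35

Line 1 (8436.51, Durland, 1,985 pairs, £16,038.80):
Base rate for 8436.51 is 15.5% + £0.98/pair.
Additional duty on 8436.51 from Durland: +46.4%. Applied ad valorem rate: 15.5% + 46.4% = 61.9%.
Duty = £16,038.80 × 61.9% + 1,985 × £0.98 = £11,873.32.
Line 2 (9453.46, Drenistan, 948 kg, £60,188.52):
Code 9453.46 is under a tariff-rate quota (threshold 1,077 kg). Quantity 948 kg is within the quota, so the in-quota rate 8.5% applies to the full value.
Duty = £60,188.52 × 8.5% = £5,116.02.
Line 3 (2381.92, Ravena, 1,909 units, £258,841.31):
Base rate for 2381.92 is 0.5% + £0.20/unit.
2381.92 has an FTA preferential rate, but origin Ravena is not Hesune; base rate stands.
Duty = £258,841.31 × 0.5% + 1,909 × £0.20 = £1,676.01.
Total = £11,873.32 + £5,116.02 + £1,676.01 = £18,665.35.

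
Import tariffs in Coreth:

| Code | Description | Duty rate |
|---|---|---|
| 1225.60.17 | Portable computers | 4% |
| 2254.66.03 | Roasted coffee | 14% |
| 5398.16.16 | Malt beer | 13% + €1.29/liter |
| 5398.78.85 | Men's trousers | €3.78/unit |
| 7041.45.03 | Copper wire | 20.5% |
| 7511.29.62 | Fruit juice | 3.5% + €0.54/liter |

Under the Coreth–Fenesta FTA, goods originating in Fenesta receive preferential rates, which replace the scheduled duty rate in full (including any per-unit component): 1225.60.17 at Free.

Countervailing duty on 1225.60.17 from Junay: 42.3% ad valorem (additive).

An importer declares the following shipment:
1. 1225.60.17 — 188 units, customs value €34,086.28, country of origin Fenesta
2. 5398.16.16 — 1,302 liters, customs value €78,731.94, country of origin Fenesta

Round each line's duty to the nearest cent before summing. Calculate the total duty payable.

Line 1 (1225.60.17, Fenesta, 188 units, €34,086.28):
Base rate for 1225.60.17 is 4%.
Origin Fenesta qualifies under the Coreth–Fenesta agreement and 1225.60.17 is covered: preferential rate Free applies instead.
The additional-duty order on 1225.60.17 targets Junay, not Fenesta; it does not apply.
Duty = €34,086.28 × 0% = €0.00.
Line 2 (5398.16.16, Fenesta, 1,302 liters, €78,731.94):
Base rate for 5398.16.16 is 13% + €1.29/liter.
Origin Fenesta is the FTA partner but 5398.16.16 is not on the preference list; base rate stands.
Duty = €78,731.94 × 13% + 1,302 × €1.29 = €11,914.73.
Total = €0.00 + €11,914.73 = €11,914.73.

€11,914.73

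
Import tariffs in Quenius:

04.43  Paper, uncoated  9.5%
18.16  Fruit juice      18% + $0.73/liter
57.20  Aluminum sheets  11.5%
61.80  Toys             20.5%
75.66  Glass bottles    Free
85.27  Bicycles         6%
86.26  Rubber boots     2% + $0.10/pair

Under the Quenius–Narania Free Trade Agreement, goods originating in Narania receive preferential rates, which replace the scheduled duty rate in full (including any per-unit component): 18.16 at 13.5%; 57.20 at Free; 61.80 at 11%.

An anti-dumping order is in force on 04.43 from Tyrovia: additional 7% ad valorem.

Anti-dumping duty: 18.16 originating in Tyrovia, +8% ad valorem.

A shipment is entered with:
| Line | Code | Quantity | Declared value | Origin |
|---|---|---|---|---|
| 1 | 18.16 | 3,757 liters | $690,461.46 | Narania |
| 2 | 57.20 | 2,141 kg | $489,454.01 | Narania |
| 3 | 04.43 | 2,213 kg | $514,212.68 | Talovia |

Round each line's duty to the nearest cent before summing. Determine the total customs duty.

$142,062.50

Line 1 (18.16, Narania, 3,757 liters, $690,461.46):
Base rate for 18.16 is 18% + $0.73/liter.
Origin Narania qualifies under the Quenius–Narania agreement and 18.16 is covered: preferential rate 13.5% applies instead.
The additional-duty order on 18.16 targets Tyrovia, not Narania; it does not apply.
Duty = $690,461.46 × 13.5% = $93,212.30.
Line 2 (57.20, Narania, 2,141 kg, $489,454.01):
Base rate for 57.20 is 11.5%.
Origin Narania qualifies under the Quenius–Narania agreement and 57.20 is covered: preferential rate Free applies instead.
Duty = $489,454.01 × 0% = $0.00.
Line 3 (04.43, Talovia, 2,213 kg, $514,212.68):
Base rate for 04.43 is 9.5%.
The additional-duty order on 04.43 targets Tyrovia, not Talovia; it does not apply.
Duty = $514,212.68 × 9.5% = $48,850.20.
Total = $93,212.30 + $0.00 + $48,850.20 = $142,062.50.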